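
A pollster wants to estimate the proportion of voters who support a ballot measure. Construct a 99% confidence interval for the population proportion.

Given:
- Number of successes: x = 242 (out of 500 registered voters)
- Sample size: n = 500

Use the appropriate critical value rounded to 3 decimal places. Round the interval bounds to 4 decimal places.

Sample proportion: p̂ = 242/500 = 0.484000

Check conditions for normal approximation:
  np̂ = 242 ≥ 10 ✓
  n(1-p̂) = 258 ≥ 10 ✓

The sample is large enough, so use a z-interval (normal approximation) for the proportion.

For 99% confidence, z* = 2.576 (from standard normal table)

Standard error: SE = √(p̂(1-p̂)/n) = √(0.484000×0.516000/500) = 0.02234923

Margin of error: E = z* × SE = 2.576 × 0.02234923 = 0.057572

Z-interval: p̂ ± E = 0.484000 ± 0.057572 = (0.426428, 0.541572)

Rounded to 4 decimal places:

(0.4264, 0.5416)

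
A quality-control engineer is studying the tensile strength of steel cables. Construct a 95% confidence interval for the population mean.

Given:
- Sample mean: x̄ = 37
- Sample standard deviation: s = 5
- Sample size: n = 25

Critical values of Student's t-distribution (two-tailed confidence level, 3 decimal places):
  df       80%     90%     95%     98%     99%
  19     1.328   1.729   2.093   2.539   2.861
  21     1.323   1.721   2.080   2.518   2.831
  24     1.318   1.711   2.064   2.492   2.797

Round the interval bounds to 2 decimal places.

The population standard deviation σ is unknown (only the sample standard deviation s is given), so use a t-interval with df = n - 1 = 25 - 1 = 24.

For 95% confidence with df = 24, t* = 2.064 (from t-table)

Standard error: SE = s/√n = 5/√25 = 1.000000

Margin of error: E = t* × SE = 2.064 × 1.000000 = 2.0640

T-interval: x̄ ± E = 37 ± 2.0640 = (34.9360, 39.0640)

Rounded to 2 decimal places:

(34.94, 39.06)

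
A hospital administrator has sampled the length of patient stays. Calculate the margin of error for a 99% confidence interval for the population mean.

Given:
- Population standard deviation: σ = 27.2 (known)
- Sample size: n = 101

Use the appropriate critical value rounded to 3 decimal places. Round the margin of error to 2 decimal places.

The population standard deviation σ is known, so use the z-interval margin of error formula.

For 99% confidence, z* = 2.576 (from standard normal table)

Margin of error formula for z-interval: E = z* × σ/√n

E = 2.576 × 27.2/√101
  = 2.576 × 2.706501
  = 6.9719

Rounded to 2 decimal places:

6.97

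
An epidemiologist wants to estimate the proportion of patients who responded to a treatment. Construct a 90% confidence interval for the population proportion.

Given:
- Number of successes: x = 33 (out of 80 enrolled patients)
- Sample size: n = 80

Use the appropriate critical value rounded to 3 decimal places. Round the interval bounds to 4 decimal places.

Sample proportion: p̂ = 33/80 = 0.412500

Check conditions for normal approximation:
  np̂ = 33 ≥ 10 ✓
  n(1-p̂) = 47 ≥ 10 ✓

The sample is large enough, so use a z-interval (normal approximation) for the proportion.

For 90% confidence, z* = 1.645 (from standard normal table)

Standard error: SE = √(p̂(1-p̂)/n) = √(0.412500×0.587500/80) = 0.05503905

Margin of error: E = z* × SE = 1.645 × 0.05503905 = 0.090539

Z-interval: p̂ ± E = 0.412500 ± 0.090539 = (0.321961, 0.503039)

Rounded to 4 decimal places:

(0.3220, 0.5030)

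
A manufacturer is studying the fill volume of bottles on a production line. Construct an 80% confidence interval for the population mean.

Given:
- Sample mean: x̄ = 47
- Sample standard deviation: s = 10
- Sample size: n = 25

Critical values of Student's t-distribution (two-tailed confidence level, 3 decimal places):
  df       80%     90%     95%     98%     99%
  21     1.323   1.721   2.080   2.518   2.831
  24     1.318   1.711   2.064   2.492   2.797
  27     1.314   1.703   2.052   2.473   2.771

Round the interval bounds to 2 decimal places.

The population standard deviation σ is unknown (only the sample standard deviation s is given), so use a t-interval with df = n - 1 = 25 - 1 = 24.

For 80% confidence with df = 24, t* = 1.318 (from t-table)

Standard error: SE = s/√n = 10/√25 = 2.000000

Margin of error: E = t* × SE = 1.318 × 2.000000 = 2.6360

T-interval: x̄ ± E = 47 ± 2.6360 = (44.3640, 49.6360)

Rounded to 2 decimal places:

(44.36, 49.64)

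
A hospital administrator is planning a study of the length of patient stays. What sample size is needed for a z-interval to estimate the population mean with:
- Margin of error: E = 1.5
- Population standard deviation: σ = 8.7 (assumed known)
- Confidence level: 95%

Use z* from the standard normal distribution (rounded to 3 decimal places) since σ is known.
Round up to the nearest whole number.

Using z* since population σ is known (z-interval formula).

For 95% confidence, z* = 1.96 (from standard normal table)

Sample size formula for z-interval: n = (z*σ/E)²

n = (1.96 × 8.7 / 1.5)²
  = (11.368000)²
  = 129.2314

Round up to the nearest whole number: n = 130

130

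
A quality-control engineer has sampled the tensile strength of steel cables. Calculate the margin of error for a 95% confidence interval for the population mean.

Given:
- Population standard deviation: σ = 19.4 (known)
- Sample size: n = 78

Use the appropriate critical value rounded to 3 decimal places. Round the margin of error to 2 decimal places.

The population standard deviation σ is known, so use the z-interval margin of error formula.

For 95% confidence, z* = 1.96 (from standard normal table)

Margin of error formula for z-interval: E = z* × σ/√n

E = 1.96 × 19.4/√78
  = 1.96 × 2.196617
  = 4.3054

Rounded to 2 decimal places:

4.31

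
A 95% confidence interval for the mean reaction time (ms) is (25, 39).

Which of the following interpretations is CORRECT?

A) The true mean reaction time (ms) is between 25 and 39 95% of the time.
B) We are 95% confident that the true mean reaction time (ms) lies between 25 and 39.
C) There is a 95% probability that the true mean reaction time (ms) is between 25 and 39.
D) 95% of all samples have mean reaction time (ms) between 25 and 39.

A confidence interval represents our confidence in the procedure, not a probability statement about the parameter.

Key concept: If we repeated this sampling process many times and computed a 95% CI each time, about 95% of those intervals would contain the true population parameter.

For this specific interval (25, 39):
- Midpoint (point estimate): 32
- Margin of error: 7

The correct interpretation is the one stating confidence that the true parameter lies in the interval — option B.

B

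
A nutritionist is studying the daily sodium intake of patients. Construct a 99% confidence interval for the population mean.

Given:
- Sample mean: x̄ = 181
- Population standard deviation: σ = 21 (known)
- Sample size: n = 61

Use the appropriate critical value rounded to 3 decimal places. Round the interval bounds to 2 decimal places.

The population standard deviation σ is known, so use a z-interval (standard normal critical value).

For 99% confidence, z* = 2.576 (from standard normal table)

Standard error: SE = σ/√n = 21/√61 = 2.688774

Margin of error: E = z* × SE = 2.576 × 2.688774 = 6.9263

Z-interval: x̄ ± E = 181 ± 6.9263 = (174.0737, 187.9263)

Rounded to 2 decimal places:

(174.07, 187.93)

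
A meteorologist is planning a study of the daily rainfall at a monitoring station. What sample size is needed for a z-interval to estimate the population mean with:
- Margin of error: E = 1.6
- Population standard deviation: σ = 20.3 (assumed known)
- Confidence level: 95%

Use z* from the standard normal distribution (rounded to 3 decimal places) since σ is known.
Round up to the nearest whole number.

Using z* since population σ is known (z-interval formula).

For 95% confidence, z* = 1.96 (from standard normal table)

Sample size formula for z-interval: n = (z*σ/E)²

n = (1.96 × 20.3 / 1.6)²
  = (24.867500)²
  = 618.3926

Round up to the nearest whole number: n = 619

619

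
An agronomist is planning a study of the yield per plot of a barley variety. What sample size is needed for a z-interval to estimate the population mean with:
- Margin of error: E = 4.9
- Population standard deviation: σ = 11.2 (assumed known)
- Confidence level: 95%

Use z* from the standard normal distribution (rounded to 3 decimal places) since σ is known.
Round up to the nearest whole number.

Using z* since population σ is known (z-interval formula).

For 95% confidence, z* = 1.96 (from standard normal table)

Sample size formula for z-interval: n = (z*σ/E)²

n = (1.96 × 11.2 / 4.9)²
  = (4.480000)²
  = 20.0704

Round up to the nearest whole number: n = 21

21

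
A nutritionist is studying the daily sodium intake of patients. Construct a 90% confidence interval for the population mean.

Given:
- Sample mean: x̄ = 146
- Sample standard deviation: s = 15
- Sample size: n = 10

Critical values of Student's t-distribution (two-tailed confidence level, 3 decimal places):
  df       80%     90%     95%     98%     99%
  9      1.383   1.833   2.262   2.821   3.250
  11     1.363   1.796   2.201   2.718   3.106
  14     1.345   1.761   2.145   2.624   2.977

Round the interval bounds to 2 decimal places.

The population standard deviation σ is unknown (only the sample standard deviation s is given), so use a t-interval with df = n - 1 = 10 - 1 = 9.

For 90% confidence with df = 9, t* = 1.833 (from t-table)

Standard error: SE = s/√n = 15/√10 = 4.743416

Margin of error: E = t* × SE = 1.833 × 4.743416 = 8.6947

T-interval: x̄ ± E = 146 ± 8.6947 = (137.3053, 154.6947)

Rounded to 2 decimal places:

(137.31, 154.69)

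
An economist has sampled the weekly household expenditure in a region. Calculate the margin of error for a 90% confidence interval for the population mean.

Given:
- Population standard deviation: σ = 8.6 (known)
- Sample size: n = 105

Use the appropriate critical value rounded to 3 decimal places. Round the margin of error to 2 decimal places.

The population standard deviation σ is known, so use the z-interval margin of error formula.

For 90% confidence, z* = 1.645 (from standard normal table)

Margin of error formula for z-interval: E = z* × σ/√n

E = 1.645 × 8.6/√105
  = 1.645 × 0.839274
  = 1.3806

Rounded to 2 decimal places:

1.38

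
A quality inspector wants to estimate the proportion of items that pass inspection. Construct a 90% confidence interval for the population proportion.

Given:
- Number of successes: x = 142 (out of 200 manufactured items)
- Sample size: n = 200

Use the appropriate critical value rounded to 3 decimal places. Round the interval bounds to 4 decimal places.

Sample proportion: p̂ = 142/200 = 0.710000

Check conditions for normal approximation:
  np̂ = 142 ≥ 10 ✓
  n(1-p̂) = 58 ≥ 10 ✓

The sample is large enough, so use a z-interval (normal approximation) for the proportion.

For 90% confidence, z* = 1.645 (from standard normal table)

Standard error: SE = √(p̂(1-p̂)/n) = √(0.710000×0.290000/200) = 0.03208582

Margin of error: E = z* × SE = 1.645 × 0.03208582 = 0.052781

Z-interval: p̂ ± E = 0.710000 ± 0.052781 = (0.657219, 0.762781)

Rounded to 4 decimal places:

(0.6572, 0.7628)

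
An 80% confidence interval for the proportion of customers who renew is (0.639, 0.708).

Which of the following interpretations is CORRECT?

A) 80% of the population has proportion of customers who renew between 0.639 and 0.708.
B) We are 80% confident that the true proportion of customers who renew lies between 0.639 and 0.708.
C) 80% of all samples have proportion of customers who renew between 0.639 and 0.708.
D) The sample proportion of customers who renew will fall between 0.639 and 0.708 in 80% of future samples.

A confidence interval represents our confidence in the procedure, not a probability statement about the parameter.

Key concept: If we repeated this sampling process many times and computed an 80% CI each time, about 80% of those intervals would contain the true population parameter.

For this specific interval (0.639, 0.708):
- Midpoint (point estimate): 0.6735
- Margin of error: 0.0345

The correct interpretation is the one stating confidence that the true parameter lies in the interval — option B.

B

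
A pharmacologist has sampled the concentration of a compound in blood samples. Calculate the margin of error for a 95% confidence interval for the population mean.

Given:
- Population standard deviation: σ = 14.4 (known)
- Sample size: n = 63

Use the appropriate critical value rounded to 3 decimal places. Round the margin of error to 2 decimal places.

The population standard deviation σ is known, so use the z-interval margin of error formula.

For 95% confidence, z* = 1.96 (from standard normal table)

Margin of error formula for z-interval: E = z* × σ/√n

E = 1.96 × 14.4/√63
  = 1.96 × 1.814229
  = 3.5559

Rounded to 2 decimal places:

3.56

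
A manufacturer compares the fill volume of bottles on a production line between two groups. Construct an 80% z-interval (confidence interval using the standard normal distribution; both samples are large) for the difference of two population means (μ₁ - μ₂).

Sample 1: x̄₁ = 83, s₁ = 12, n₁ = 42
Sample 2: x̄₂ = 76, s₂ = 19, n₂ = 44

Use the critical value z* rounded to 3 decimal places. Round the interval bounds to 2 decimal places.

Both samples are large (n₁ = 42 ≥ 30, n₂ = 44 ≥ 30), so a z-interval for the difference of means applies.

Point estimate: x̄₁ - x̄₂ = 83 - 76 = 7

Standard error: SE = √(s₁²/n₁ + s₂²/n₂)
= √(12²/42 + 19²/44)
= √(3.428571 + 8.204545)
= 3.410736

For 80% confidence, z* = 1.282 (from standard normal table)
Margin of error: E = z* × SE = 1.282 × 3.410736 = 4.3726

Z-interval: (x̄₁ - x̄₂) ± E = 7 ± 4.3726 = (2.6274, 11.3726)

Rounded to 2 decimal places:

(2.63, 11.37)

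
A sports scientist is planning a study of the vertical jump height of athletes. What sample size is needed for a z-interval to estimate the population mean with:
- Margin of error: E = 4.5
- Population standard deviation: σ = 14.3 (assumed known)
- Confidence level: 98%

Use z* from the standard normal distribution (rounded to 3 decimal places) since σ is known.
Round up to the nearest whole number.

Using z* since population σ is known (z-interval formula).

For 98% confidence, z* = 2.326 (from standard normal table)

Sample size formula for z-interval: n = (z*σ/E)²

n = (2.326 × 14.3 / 4.5)²
  = (7.391511)²
  = 54.6344

Round up to the nearest whole number: n = 55

55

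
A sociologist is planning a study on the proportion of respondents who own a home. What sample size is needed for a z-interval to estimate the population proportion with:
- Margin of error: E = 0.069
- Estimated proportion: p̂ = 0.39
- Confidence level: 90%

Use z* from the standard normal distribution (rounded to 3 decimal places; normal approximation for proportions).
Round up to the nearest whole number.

Using z* for proportion z-interval (normal approximation).

For 90% confidence, z* = 1.645 (from standard normal table)

Sample size formula for proportion z-interval: n = z*²p̂(1-p̂)/E²

n = 1.645² × 0.39 × 0.61 / 0.069²
  = 2.706025 × 0.2379 / 0.004761
  = 135.2160

Round up to the nearest whole number: n = 136

136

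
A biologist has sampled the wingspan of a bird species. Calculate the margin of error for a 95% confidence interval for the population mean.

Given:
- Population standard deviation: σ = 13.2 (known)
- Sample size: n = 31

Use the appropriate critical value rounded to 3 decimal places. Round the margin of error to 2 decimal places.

The population standard deviation σ is known, so use the z-interval margin of error formula.

For 95% confidence, z* = 1.96 (from standard normal table)

Margin of error formula for z-interval: E = z* × σ/√n

E = 1.96 × 13.2/√31
  = 1.96 × 2.370790
  = 4.6467

Rounded to 2 decimal places:

4.65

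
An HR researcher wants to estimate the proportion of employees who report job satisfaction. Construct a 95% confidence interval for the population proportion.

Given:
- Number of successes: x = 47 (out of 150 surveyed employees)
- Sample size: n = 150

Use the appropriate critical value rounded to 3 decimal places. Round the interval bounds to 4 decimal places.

Sample proportion: p̂ = 47/150 = 0.313333

Check conditions for normal approximation:
  np̂ = 47 ≥ 10 ✓
  n(1-p̂) = 103 ≥ 10 ✓

The sample is large enough, so use a z-interval (normal approximation) for the proportion.

For 95% confidence, z* = 1.96 (from standard normal table)

Standard error: SE = √(p̂(1-p̂)/n) = √(0.313333×0.686667/150) = 0.03787308

Margin of error: E = z* × SE = 1.96 × 0.03787308 = 0.074231

Z-interval: p̂ ± E = 0.313333 ± 0.074231 = (0.239102, 0.387565)

Rounded to 4 decimal places:

(0.2391, 0.3876)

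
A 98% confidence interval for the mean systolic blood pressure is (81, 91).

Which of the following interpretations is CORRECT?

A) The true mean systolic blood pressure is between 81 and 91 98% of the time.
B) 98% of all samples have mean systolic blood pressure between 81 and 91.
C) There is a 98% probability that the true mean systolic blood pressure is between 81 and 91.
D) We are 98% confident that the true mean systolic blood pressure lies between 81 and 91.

A confidence interval represents our confidence in the procedure, not a probability statement about the parameter.

Key concept: If we repeated this sampling process many times and computed a 98% CI each time, about 98% of those intervals would contain the true population parameter.

For this specific interval (81, 91):
- Midpoint (point estimate): 86
- Margin of error: 5

The correct interpretation is the one stating confidence that the true parameter lies in the interval — option D.

D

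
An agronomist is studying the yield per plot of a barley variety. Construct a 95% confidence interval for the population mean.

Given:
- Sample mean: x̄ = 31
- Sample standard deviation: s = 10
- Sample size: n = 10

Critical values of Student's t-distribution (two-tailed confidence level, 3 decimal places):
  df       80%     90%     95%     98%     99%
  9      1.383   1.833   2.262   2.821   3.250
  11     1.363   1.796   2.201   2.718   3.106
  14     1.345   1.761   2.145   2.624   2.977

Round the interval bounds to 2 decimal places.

The population standard deviation σ is unknown (only the sample standard deviation s is given), so use a t-interval with df = n - 1 = 10 - 1 = 9.

For 95% confidence with df = 9, t* = 2.262 (from t-table)

Standard error: SE = s/√n = 10/√10 = 3.162278

Margin of error: E = t* × SE = 2.262 × 3.162278 = 7.1531

T-interval: x̄ ± E = 31 ± 7.1531 = (23.8469, 38.1531)

Rounded to 2 decimal places:

(23.85, 38.15)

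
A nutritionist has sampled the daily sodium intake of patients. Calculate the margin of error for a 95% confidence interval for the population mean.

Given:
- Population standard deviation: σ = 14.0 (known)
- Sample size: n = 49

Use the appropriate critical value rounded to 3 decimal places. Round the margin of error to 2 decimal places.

The population standard deviation σ is known, so use the z-interval margin of error formula.

For 95% confidence, z* = 1.96 (from standard normal table)

Margin of error formula for z-interval: E = z* × σ/√n

E = 1.96 × 14.0/√49
  = 1.96 × 2.000000
  = 3.9200

Rounded to 2 decimal places:

3.92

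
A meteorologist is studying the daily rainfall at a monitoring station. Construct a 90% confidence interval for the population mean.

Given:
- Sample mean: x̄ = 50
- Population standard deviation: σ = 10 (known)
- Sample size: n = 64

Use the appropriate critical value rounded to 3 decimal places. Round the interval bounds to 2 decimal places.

The population standard deviation σ is known, so use a z-interval (standard normal critical value).

For 90% confidence, z* = 1.645 (from standard normal table)

Standard error: SE = σ/√n = 10/√64 = 1.250000

Margin of error: E = z* × SE = 1.645 × 1.250000 = 2.0562

Z-interval: x̄ ± E = 50 ± 2.0562 = (47.9438, 52.0562)

Rounded to 2 decimal places:

(47.94, 52.06)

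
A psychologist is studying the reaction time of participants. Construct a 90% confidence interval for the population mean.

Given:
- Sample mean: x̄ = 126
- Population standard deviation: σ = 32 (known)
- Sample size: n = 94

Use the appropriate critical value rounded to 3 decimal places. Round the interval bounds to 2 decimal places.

The population standard deviation σ is known, so use a z-interval (standard normal critical value).

For 90% confidence, z* = 1.645 (from standard normal table)

Standard error: SE = σ/√n = 32/√94 = 3.300548

Margin of error: E = z* × SE = 1.645 × 3.300548 = 5.4294

Z-interval: x̄ ± E = 126 ± 5.4294 = (120.5706, 131.4294)

Rounded to 2 decimal places:

(120.57, 131.43)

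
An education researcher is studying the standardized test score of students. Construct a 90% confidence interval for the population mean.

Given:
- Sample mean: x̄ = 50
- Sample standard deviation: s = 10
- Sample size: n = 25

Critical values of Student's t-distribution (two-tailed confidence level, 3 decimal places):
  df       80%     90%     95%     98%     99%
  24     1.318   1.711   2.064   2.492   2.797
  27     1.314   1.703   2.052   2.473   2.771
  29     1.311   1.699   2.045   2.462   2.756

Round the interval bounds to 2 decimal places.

The population standard deviation σ is unknown (only the sample standard deviation s is given), so use a t-interval with df = n - 1 = 25 - 1 = 24.

For 90% confidence with df = 24, t* = 1.711 (from t-table)

Standard error: SE = s/√n = 10/√25 = 2.000000

Margin of error: E = t* × SE = 1.711 × 2.000000 = 3.4220

T-interval: x̄ ± E = 50 ± 3.4220 = (46.5780, 53.4220)

Rounded to 2 decimal places:

(46.58, 53.42)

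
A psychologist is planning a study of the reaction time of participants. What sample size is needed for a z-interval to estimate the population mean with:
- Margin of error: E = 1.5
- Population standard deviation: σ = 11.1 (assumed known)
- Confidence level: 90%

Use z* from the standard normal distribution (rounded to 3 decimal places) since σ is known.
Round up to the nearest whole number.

Using z* since population σ is known (z-interval formula).

For 90% confidence, z* = 1.645 (from standard normal table)

Sample size formula for z-interval: n = (z*σ/E)²

n = (1.645 × 11.1 / 1.5)²
  = (12.173000)²
  = 148.1819

Round up to the nearest whole number: n = 149

149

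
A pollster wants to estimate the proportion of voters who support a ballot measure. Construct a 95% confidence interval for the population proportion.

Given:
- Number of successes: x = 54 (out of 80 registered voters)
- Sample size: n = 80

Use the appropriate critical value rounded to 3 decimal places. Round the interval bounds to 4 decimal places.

Sample proportion: p̂ = 54/80 = 0.675000

Check conditions for normal approximation:
  np̂ = 54 ≥ 10 ✓
  n(1-p̂) = 26 ≥ 10 ✓

The sample is large enough, so use a z-interval (normal approximation) for the proportion.

For 95% confidence, z* = 1.96 (from standard normal table)

Standard error: SE = √(p̂(1-p̂)/n) = √(0.675000×0.325000/80) = 0.05236590

Margin of error: E = z* × SE = 1.96 × 0.05236590 = 0.102637

Z-interval: p̂ ± E = 0.675000 ± 0.102637 = (0.572363, 0.777637)

Rounded to 4 decimal places:

(0.5724, 0.7776)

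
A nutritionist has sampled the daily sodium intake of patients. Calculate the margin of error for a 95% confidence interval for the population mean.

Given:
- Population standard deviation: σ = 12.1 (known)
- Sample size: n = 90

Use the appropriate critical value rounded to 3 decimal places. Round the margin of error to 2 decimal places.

The population standard deviation σ is known, so use the z-interval margin of error formula.

For 95% confidence, z* = 1.96 (from standard normal table)

Margin of error formula for z-interval: E = z* × σ/√n

E = 1.96 × 12.1/√90
  = 1.96 × 1.275452
  = 2.4999

Rounded to 2 decimal places:

2.50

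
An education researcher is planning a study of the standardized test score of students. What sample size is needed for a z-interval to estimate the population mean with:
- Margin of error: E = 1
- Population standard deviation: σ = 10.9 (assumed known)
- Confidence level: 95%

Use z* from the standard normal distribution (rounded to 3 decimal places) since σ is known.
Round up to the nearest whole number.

Using z* since population σ is known (z-interval formula).

For 95% confidence, z* = 1.96 (from standard normal table)

Sample size formula for z-interval: n = (z*σ/E)²

n = (1.96 × 10.9 / 1)²
  = (21.364000)²
  = 456.4205

Round up to the nearest whole number: n = 457

457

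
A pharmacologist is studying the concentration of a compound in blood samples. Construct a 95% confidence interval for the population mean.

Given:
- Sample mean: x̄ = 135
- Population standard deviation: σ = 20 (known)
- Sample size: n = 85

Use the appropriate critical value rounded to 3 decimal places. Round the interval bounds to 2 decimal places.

The population standard deviation σ is known, so use a z-interval (standard normal critical value).

For 95% confidence, z* = 1.96 (from standard normal table)

Standard error: SE = σ/√n = 20/√85 = 2.169305

Margin of error: E = z* × SE = 1.96 × 2.169305 = 4.2518

Z-interval: x̄ ± E = 135 ± 4.2518 = (130.7482, 139.2518)

Rounded to 2 decimal places:

(130.75, 139.25)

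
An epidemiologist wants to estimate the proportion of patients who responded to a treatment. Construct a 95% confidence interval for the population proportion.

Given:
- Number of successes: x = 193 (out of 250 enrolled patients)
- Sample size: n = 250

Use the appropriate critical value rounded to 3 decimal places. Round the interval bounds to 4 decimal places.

Sample proportion: p̂ = 193/250 = 0.772000

Check conditions for normal approximation:
  np̂ = 193 ≥ 10 ✓
  n(1-p̂) = 57 ≥ 10 ✓

The sample is large enough, so use a z-interval (normal approximation) for the proportion.

For 95% confidence, z* = 1.96 (from standard normal table)

Standard error: SE = √(p̂(1-p̂)/n) = √(0.772000×0.228000/250) = 0.02653420

Margin of error: E = z* × SE = 1.96 × 0.02653420 = 0.052007

Z-interval: p̂ ± E = 0.772000 ± 0.052007 = (0.719993, 0.824007)

Rounded to 4 decimal places:

(0.7200, 0.8240)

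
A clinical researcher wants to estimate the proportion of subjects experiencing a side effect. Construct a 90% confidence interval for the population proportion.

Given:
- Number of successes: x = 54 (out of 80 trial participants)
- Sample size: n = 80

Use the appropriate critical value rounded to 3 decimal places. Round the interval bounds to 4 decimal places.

Sample proportion: p̂ = 54/80 = 0.675000

Check conditions for normal approximation:
  np̂ = 54 ≥ 10 ✓
  n(1-p̂) = 26 ≥ 10 ✓

The sample is large enough, so use a z-interval (normal approximation) for the proportion.

For 90% confidence, z* = 1.645 (from standard normal table)

Standard error: SE = √(p̂(1-p̂)/n) = √(0.675000×0.325000/80) = 0.05236590

Margin of error: E = z* × SE = 1.645 × 0.05236590 = 0.086142

Z-interval: p̂ ± E = 0.675000 ± 0.086142 = (0.588858, 0.761142)

Rounded to 4 decimal places:

(0.5889, 0.7611)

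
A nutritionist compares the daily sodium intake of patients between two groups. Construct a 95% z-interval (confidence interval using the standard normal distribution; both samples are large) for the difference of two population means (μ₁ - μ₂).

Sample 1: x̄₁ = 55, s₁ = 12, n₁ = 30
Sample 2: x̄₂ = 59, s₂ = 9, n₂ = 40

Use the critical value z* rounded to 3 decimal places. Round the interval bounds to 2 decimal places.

Both samples are large (n₁ = 30 ≥ 30, n₂ = 40 ≥ 30), so a z-interval for the difference of means applies.

Point estimate: x̄₁ - x̄₂ = 55 - 59 = -4

Standard error: SE = √(s₁²/n₁ + s₂²/n₂)
= √(12²/30 + 9²/40)
= √(4.800000 + 2.025000)
= 2.612470

For 95% confidence, z* = 1.96 (from standard normal table)
Margin of error: E = z* × SE = 1.96 × 2.612470 = 5.1204

Z-interval: (x̄₁ - x̄₂) ± E = -4 ± 5.1204 = (-9.1204, 1.1204)

Rounded to 2 decimal places:

(-9.12, 1.12)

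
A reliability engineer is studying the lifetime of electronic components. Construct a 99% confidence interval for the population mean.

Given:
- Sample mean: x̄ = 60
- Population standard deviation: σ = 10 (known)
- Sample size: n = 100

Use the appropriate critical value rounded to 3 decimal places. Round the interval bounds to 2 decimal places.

The population standard deviation σ is known, so use a z-interval (standard normal critical value).

For 99% confidence, z* = 2.576 (from standard normal table)

Standard error: SE = σ/√n = 10/√100 = 1.000000

Margin of error: E = z* × SE = 2.576 × 1.000000 = 2.5760

Z-interval: x̄ ± E = 60 ± 2.5760 = (57.4240, 62.5760)

Rounded to 2 decimal places:

(57.42, 62.58)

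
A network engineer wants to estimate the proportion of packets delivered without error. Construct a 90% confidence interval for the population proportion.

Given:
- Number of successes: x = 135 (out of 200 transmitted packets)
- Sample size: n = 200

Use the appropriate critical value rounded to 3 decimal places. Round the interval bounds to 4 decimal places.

Sample proportion: p̂ = 135/200 = 0.675000

Check conditions for normal approximation:
  np̂ = 135 ≥ 10 ✓
  n(1-p̂) = 65 ≥ 10 ✓

The sample is large enough, so use a z-interval (normal approximation) for the proportion.

For 90% confidence, z* = 1.645 (from standard normal table)

Standard error: SE = √(p̂(1-p̂)/n) = √(0.675000×0.325000/200) = 0.03311910

Margin of error: E = z* × SE = 1.645 × 0.03311910 = 0.054481

Z-interval: p̂ ± E = 0.675000 ± 0.054481 = (0.620519, 0.729481)

Rounded to 4 decimal places:

(0.6205, 0.7295)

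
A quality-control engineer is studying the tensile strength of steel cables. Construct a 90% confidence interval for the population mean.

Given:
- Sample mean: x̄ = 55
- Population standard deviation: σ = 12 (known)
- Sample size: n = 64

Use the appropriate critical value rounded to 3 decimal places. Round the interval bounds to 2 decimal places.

The population standard deviation σ is known, so use a z-interval (standard normal critical value).

For 90% confidence, z* = 1.645 (from standard normal table)

Standard error: SE = σ/√n = 12/√64 = 1.500000

Margin of error: E = z* × SE = 1.645 × 1.500000 = 2.4675

Z-interval: x̄ ± E = 55 ± 2.4675 = (52.5325, 57.4675)

Rounded to 2 decimal places:

(52.53, 57.47)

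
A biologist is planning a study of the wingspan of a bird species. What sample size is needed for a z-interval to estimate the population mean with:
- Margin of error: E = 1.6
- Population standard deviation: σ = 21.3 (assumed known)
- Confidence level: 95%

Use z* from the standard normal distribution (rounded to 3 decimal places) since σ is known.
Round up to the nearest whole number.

Using z* since population σ is known (z-interval formula).

For 95% confidence, z* = 1.96 (from standard normal table)

Sample size formula for z-interval: n = (z*σ/E)²

n = (1.96 × 21.3 / 1.6)²
  = (26.092500)²
  = 680.8186

Round up to the nearest whole number: n = 681

681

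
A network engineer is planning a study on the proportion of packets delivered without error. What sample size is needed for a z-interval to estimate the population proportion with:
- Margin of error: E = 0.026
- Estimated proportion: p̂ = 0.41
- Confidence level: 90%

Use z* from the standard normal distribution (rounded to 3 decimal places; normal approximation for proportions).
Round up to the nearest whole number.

Using z* for proportion z-interval (normal approximation).

For 90% confidence, z* = 1.645 (from standard normal table)

Sample size formula for proportion z-interval: n = z*²p̂(1-p̂)/E²

n = 1.645² × 0.41 × 0.59 / 0.026²
  = 2.706025 × 0.2419 / 0.000676
  = 968.3246

Round up to the nearest whole number: n = 969

969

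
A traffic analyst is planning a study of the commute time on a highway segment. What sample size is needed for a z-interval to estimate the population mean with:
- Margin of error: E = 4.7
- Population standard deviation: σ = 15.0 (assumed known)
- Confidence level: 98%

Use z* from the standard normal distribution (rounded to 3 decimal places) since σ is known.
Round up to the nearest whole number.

Using z* since population σ is known (z-interval formula).

For 98% confidence, z* = 2.326 (from standard normal table)

Sample size formula for z-interval: n = (z*σ/E)²

n = (2.326 × 15.0 / 4.7)²
  = (7.423404)²
  = 55.1069

Round up to the nearest whole number: n = 56

56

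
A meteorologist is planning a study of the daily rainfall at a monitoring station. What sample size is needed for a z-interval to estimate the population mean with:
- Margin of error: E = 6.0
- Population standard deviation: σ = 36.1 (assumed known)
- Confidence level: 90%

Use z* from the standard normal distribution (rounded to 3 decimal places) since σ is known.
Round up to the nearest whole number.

Using z* since population σ is known (z-interval formula).

For 90% confidence, z* = 1.645 (from standard normal table)

Sample size formula for z-interval: n = (z*σ/E)²

n = (1.645 × 36.1 / 6.0)²
  = (9.897417)²
  = 97.9589

Round up to the nearest whole number: n = 98

98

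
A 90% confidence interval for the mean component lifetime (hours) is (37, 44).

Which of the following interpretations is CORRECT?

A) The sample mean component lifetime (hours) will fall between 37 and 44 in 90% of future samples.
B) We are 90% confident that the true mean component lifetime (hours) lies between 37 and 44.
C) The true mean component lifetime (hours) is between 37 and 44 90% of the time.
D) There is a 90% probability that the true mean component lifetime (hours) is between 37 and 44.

A confidence interval represents our confidence in the procedure, not a probability statement about the parameter.

Key concept: If we repeated this sampling process many times and computed a 90% CI each time, about 90% of those intervals would contain the true population parameter.

For this specific interval (37, 44):
- Midpoint (point estimate): 40.5
- Margin of error: 3.5

The correct interpretation is the one stating confidence that the true parameter lies in the interval — option B.

B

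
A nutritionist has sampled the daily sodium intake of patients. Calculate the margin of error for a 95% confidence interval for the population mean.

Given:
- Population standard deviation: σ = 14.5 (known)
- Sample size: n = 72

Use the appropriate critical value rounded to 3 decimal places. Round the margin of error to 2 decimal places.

The population standard deviation σ is known, so use the z-interval margin of error formula.

For 95% confidence, z* = 1.96 (from standard normal table)

Margin of error formula for z-interval: E = z* × σ/√n

E = 1.96 × 14.5/√72
  = 1.96 × 1.708841
  = 3.3493

Rounded to 2 decimal places:

3.35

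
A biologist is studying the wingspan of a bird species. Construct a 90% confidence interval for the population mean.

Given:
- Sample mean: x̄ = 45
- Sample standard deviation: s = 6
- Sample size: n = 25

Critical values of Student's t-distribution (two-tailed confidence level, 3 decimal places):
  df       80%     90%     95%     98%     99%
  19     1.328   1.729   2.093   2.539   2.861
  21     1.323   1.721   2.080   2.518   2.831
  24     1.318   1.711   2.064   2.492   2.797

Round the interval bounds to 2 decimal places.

The population standard deviation σ is unknown (only the sample standard deviation s is given), so use a t-interval with df = n - 1 = 25 - 1 = 24.

For 90% confidence with df = 24, t* = 1.711 (from t-table)

Standard error: SE = s/√n = 6/√25 = 1.200000

Margin of error: E = t* × SE = 1.711 × 1.200000 = 2.0532

T-interval: x̄ ± E = 45 ± 2.0532 = (42.9468, 47.0532)

Rounded to 2 decimal places:

(42.95, 47.05)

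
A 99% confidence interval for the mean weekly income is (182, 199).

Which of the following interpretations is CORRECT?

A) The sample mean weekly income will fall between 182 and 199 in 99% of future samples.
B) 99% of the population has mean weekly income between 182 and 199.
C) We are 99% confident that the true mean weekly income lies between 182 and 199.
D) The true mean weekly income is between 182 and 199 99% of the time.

A confidence interval represents our confidence in the procedure, not a probability statement about the parameter.

Key concept: If we repeated this sampling process many times and computed a 99% CI each time, about 99% of those intervals would contain the true population parameter.

For this specific interval (182, 199):
- Midpoint (point estimate): 190.5
- Margin of error: 8.5

The correct interpretation is the one stating confidence that the true parameter lies in the interval — option C.

C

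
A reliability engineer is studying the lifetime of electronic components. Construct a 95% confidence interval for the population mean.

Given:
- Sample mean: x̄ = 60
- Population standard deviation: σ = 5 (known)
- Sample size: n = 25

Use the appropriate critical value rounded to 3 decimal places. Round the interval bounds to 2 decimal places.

The population standard deviation σ is known, so use a z-interval (standard normal critical value).

For 95% confidence, z* = 1.96 (from standard normal table)

Standard error: SE = σ/√n = 5/√25 = 1.000000

Margin of error: E = z* × SE = 1.96 × 1.000000 = 1.9600

Z-interval: x̄ ± E = 60 ± 1.9600 = (58.0400, 61.9600)

Rounded to 2 decimal places:

(58.04, 61.96)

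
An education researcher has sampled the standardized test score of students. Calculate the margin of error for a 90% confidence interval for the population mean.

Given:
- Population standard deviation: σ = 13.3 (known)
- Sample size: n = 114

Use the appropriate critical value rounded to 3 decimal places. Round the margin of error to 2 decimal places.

The population standard deviation σ is known, so use the z-interval margin of error formula.

For 90% confidence, z* = 1.645 (from standard normal table)

Margin of error formula for z-interval: E = z* × σ/√n

E = 1.645 × 13.3/√114
  = 1.645 × 1.245659
  = 2.0491

Rounded to 2 decimal places:

2.05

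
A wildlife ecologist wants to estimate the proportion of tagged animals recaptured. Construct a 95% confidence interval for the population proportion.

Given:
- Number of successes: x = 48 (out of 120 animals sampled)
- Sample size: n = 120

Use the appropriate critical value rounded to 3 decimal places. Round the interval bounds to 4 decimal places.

Sample proportion: p̂ = 48/120 = 0.400000

Check conditions for normal approximation:
  np̂ = 48 ≥ 10 ✓
  n(1-p̂) = 72 ≥ 10 ✓

The sample is large enough, so use a z-interval (normal approximation) for the proportion.

For 95% confidence, z* = 1.96 (from standard normal table)

Standard error: SE = √(p̂(1-p̂)/n) = √(0.400000×0.600000/120) = 0.04472136

Margin of error: E = z* × SE = 1.96 × 0.04472136 = 0.087654

Z-interval: p̂ ± E = 0.400000 ± 0.087654 = (0.312346, 0.487654)

Rounded to 4 decimal places:

(0.3123, 0.4877)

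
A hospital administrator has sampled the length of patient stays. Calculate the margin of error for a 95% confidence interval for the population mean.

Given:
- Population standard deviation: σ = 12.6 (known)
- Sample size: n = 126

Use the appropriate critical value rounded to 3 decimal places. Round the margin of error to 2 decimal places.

The population standard deviation σ is known, so use the z-interval margin of error formula.

For 95% confidence, z* = 1.96 (from standard normal table)

Margin of error formula for z-interval: E = z* × σ/√n

E = 1.96 × 12.6/√126
  = 1.96 × 1.122497
  = 2.2001

Rounded to 2 decimal places:

2.20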